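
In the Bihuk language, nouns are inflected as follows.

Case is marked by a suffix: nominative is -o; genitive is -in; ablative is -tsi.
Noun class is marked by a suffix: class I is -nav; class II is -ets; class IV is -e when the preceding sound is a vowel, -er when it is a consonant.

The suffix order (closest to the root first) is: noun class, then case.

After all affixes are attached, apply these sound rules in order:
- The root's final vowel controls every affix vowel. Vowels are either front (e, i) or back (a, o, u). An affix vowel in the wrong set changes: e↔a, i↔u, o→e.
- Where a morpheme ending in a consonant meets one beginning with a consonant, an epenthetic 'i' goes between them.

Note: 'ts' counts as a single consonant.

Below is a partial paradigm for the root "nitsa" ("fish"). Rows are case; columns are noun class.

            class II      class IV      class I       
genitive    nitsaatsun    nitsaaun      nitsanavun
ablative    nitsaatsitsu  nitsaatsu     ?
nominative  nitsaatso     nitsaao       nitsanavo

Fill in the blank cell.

Attach noun class class I -nav → nitsanav.
Attach case ablative -tsi → nitsanavtsi.
Apply vowel harmony: nitsanavtsi → nitsanavtsu.
Apply epenthesis: nitsanavtsu → nitsanavitsu.

nitsanavitsu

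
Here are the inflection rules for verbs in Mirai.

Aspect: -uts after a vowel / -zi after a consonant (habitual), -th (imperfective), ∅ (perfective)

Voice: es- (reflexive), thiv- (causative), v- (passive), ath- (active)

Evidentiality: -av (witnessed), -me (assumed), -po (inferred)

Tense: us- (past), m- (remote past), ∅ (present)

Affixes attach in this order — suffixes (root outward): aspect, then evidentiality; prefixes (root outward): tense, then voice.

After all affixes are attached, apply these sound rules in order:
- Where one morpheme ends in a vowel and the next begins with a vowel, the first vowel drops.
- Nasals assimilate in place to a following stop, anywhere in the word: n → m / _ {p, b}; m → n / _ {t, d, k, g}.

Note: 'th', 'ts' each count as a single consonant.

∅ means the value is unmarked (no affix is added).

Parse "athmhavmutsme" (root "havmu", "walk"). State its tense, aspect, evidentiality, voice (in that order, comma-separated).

remote past, habitual, assumed, active

Segment: ath-m-havmu-uts-me.
tense: m- → remote past.
aspect: -uts/zi → habitual.
evidentiality: -me → assumed.
voice: ath- → active.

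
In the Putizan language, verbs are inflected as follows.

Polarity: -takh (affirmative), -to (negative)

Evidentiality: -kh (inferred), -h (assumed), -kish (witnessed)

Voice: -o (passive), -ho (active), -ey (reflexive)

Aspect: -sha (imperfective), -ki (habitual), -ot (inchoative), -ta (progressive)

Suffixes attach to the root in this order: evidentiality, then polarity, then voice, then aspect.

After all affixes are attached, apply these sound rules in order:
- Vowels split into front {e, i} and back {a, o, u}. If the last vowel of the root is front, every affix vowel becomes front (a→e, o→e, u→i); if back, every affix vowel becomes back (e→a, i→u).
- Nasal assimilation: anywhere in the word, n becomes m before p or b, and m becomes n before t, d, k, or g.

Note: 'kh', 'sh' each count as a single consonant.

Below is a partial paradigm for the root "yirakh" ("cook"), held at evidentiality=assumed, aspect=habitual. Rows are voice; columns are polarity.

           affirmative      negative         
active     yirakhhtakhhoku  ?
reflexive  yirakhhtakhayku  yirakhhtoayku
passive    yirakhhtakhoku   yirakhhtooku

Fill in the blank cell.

Attach evidentiality assumed -h → yirakhh.
Attach polarity negative -to → yirakhhto.
Attach voice active -ho → yirakhhtoho.
Attach aspect habitual -ki → yirakhhtohoki.
Apply vowel harmony: yirakhhtohoki → yirakhhtohoku.
Nasal assimilation: no change.

yirakhhtohoku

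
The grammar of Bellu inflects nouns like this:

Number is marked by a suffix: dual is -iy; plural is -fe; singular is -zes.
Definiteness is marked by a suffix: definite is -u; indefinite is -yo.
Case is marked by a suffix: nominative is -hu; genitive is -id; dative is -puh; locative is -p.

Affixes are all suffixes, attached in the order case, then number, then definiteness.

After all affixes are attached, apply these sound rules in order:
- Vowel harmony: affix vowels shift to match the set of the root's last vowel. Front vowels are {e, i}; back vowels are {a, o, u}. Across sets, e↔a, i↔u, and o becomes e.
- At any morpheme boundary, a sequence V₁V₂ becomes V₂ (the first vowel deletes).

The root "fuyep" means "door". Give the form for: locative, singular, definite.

fuyeppzesi

Attach case locative -p → fuyepp.
Attach number singular -zes → fuyeppzes.
Attach definiteness definite -u → fuyeppzesu.
Apply vowel harmony: fuyeppzesu → fuyeppzesi.
Vowel deletion: no change.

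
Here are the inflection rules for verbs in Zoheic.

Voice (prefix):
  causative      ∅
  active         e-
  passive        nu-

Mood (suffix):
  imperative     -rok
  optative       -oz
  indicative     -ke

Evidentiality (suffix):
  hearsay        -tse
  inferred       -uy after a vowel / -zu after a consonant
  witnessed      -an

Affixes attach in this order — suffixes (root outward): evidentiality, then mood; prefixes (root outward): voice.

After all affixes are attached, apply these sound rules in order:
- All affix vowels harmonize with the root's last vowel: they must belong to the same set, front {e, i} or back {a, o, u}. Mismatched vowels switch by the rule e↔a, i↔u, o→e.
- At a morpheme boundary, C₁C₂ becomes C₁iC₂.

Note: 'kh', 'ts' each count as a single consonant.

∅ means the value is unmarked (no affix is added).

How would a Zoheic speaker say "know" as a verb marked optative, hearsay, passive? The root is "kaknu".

nukaknutsaoz

Attach evidentiality hearsay -tse → kaknutse.
Attach voice passive nu- → nukaknutse.
Attach mood optative -oz → nukaknutseoz.
Apply vowel harmony: nukaknutseoz → nukaknutsaoz.
Epenthesis: no change.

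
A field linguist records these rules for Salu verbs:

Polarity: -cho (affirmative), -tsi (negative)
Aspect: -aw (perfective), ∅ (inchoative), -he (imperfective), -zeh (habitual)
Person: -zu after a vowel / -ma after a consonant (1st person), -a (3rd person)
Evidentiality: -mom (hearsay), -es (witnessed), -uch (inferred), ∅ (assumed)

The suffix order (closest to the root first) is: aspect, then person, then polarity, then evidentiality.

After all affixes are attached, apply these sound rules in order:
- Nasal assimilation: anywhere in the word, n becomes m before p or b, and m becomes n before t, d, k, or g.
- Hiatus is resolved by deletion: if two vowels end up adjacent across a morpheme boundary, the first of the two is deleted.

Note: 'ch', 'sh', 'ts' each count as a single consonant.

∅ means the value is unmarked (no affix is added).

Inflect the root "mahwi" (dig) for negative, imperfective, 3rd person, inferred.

Attach aspect imperfective -he → mahwihe.
Attach person 3rd person -a → mahwihea.
Attach polarity negative -tsi → mahwiheatsi.
Attach evidentiality inferred -uch → mahwiheatsiuch.
Nasal assimilation: no change.
Apply vowel deletion: mahwiheatsiuch → mahwihatsuch.

mahwihatsuch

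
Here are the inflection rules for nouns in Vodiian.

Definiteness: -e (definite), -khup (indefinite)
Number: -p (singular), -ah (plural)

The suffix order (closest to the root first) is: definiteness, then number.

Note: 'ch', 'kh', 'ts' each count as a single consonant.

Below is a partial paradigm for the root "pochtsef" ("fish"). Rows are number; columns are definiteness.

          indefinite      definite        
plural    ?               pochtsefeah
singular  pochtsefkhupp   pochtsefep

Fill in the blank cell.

pochtsefkhupah

Attach definiteness indefinite -khup → pochtsefkhup.
Attach number plural -ah → pochtsefkhupah.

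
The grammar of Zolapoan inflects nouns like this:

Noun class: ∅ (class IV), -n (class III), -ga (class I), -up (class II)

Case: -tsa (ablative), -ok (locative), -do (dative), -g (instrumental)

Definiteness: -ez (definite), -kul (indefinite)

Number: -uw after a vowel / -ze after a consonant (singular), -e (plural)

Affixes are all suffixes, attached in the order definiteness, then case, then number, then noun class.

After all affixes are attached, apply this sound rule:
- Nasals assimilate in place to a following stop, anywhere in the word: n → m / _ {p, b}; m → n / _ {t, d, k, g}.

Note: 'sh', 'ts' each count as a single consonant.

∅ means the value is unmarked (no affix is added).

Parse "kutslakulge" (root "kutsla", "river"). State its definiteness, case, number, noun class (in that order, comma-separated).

Segment: kutsla-kul-g-e.
definiteness: -kul → indefinite.
case: -g → instrumental.
number: -e → plural.
noun class: ∅ → class IV.

indefinite, instrumental, plural, class IV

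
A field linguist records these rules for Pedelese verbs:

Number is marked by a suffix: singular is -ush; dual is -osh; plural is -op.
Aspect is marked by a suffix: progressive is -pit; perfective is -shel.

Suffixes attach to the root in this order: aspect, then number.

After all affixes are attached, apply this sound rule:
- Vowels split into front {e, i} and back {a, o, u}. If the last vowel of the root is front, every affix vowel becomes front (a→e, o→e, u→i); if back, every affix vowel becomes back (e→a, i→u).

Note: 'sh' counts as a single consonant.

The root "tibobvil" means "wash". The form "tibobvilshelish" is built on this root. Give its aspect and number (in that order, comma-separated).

Segment: tibobvil-shel-ush.
aspect: -shel → perfective.
number: -ush → singular.

perfective, singular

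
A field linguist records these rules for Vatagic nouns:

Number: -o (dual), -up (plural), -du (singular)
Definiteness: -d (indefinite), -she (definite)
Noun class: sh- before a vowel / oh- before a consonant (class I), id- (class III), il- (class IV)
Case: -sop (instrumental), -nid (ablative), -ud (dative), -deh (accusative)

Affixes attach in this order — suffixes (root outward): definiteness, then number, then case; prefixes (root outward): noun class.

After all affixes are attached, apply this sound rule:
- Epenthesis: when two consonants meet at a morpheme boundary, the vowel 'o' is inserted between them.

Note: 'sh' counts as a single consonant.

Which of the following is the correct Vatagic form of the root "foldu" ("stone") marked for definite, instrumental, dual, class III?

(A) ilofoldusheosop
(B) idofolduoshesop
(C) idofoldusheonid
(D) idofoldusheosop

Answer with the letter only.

Attach definiteness definite -she → foldushe.
Attach number dual -o → foldusheo.
Attach noun class class III id- → idfoldusheo.
Attach case instrumental -sop → idfoldusheosop.
Apply epenthesis: idfoldusheosop → idofoldusheosop.
So the correct form is idofoldusheosop, option (D).
(B) idofolduoshesop is wrong: it has the affixes in the wrong order.
(C) idofoldusheonid is wrong: it uses ablative instead of instrumental for case.
(A) ilofoldusheosop is wrong: it uses class IV instead of class III for noun class.

D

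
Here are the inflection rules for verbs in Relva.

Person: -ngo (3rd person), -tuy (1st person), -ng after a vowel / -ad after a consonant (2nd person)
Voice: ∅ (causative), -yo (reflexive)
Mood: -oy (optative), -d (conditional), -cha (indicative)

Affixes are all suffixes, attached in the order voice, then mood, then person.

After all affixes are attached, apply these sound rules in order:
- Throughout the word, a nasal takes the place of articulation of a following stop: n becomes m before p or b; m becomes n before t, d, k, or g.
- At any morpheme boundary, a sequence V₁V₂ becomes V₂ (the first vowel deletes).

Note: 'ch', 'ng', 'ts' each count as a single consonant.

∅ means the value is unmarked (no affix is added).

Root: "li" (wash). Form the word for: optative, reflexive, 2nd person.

liyoyad

Attach voice reflexive -yo → liyo.
Attach mood optative -oy → liyooy.
Attach person 2nd person -ad (after consonant 'y') → liyooyad.
Nasal assimilation: no change.
Apply vowel deletion: liyooyad → liyoyad.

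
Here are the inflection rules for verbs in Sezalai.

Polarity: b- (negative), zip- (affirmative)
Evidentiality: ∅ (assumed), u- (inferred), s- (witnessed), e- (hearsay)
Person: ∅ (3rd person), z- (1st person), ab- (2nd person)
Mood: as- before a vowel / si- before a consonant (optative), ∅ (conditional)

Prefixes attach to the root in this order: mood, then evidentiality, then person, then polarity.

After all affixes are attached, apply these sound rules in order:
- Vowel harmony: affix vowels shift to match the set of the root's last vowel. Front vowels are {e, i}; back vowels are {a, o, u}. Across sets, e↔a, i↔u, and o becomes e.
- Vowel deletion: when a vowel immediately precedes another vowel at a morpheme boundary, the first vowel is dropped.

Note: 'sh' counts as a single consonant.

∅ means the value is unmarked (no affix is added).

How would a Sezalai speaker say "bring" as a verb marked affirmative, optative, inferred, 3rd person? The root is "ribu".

Attach mood optative si- (before consonant 'r') → siribu.
Attach evidentiality inferred u- → usiribu.
person = 3rd person: zero marking, form stays usiribu.
Attach polarity affirmative zip- → zipusiribu.
Apply vowel harmony: zipusiribu → zupusuribu.
Vowel deletion: no change.

zupusuribu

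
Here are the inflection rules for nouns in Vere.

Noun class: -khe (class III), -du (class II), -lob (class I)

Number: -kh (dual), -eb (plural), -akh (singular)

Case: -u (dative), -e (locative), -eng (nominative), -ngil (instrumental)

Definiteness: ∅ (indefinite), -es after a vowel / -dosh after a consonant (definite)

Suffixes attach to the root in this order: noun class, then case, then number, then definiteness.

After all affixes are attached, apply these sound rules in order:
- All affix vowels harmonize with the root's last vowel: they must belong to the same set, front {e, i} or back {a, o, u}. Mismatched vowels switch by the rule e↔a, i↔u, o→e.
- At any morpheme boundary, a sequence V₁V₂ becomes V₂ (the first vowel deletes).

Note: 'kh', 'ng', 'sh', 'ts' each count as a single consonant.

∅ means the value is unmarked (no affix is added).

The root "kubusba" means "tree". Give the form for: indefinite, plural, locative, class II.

kubusbadab

Attach noun class class II -du → kubusbadu.
Attach case locative -e → kubusbadue.
Attach number plural -eb → kubusbadueeb.
definiteness = indefinite: zero marking, form stays kubusbadueeb.
Apply vowel harmony: kubusbadueeb → kubusbaduaab.
Apply vowel deletion: kubusbaduaab → kubusbadab.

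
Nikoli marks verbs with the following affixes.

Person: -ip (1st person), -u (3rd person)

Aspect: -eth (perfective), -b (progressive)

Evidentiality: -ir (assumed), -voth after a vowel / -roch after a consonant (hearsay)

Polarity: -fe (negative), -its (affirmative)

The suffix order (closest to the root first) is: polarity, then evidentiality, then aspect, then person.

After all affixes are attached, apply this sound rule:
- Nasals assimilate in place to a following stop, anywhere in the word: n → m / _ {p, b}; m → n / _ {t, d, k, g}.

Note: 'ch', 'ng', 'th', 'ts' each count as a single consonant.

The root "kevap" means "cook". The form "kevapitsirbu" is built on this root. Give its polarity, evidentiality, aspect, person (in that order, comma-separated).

affirmative, assumed, progressive, 3rd person

Segment: kevap-its-ir-b-u.
polarity: -its → affirmative.
evidentiality: -ir → assumed.
aspect: -b → progressive.
person: -u → 3rd person.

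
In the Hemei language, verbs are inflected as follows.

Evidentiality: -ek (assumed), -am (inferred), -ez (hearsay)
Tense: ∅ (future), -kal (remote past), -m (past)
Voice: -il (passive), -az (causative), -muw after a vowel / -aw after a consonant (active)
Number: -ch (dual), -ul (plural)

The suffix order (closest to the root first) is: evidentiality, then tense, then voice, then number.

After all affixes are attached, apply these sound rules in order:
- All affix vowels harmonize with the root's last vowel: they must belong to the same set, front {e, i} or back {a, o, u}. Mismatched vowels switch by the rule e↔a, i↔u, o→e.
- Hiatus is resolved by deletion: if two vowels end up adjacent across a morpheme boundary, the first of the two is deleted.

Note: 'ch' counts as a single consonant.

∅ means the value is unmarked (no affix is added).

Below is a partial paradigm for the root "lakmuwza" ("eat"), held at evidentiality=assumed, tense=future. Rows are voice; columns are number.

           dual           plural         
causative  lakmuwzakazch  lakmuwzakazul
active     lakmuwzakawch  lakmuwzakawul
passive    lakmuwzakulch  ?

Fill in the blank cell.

lakmuwzakulul

Attach evidentiality assumed -ek → lakmuwzaek.
tense = future: zero marking, form stays lakmuwzaek.
Attach voice passive -il → lakmuwzaekil.
Attach number plural -ul → lakmuwzaekilul.
Apply vowel harmony: lakmuwzaekilul → lakmuwzaakulul.
Apply vowel deletion: lakmuwzaakulul → lakmuwzakulul.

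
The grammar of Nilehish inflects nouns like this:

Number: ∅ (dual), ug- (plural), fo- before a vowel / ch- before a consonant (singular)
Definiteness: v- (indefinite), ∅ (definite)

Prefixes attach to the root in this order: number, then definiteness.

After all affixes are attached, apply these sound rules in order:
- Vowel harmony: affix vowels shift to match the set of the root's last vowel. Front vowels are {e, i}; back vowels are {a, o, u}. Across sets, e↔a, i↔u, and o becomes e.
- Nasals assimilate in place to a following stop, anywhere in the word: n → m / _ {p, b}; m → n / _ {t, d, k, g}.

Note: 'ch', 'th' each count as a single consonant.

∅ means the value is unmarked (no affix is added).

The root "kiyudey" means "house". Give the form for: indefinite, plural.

vigkiyudey

Attach number plural ug- → ugkiyudey.
Attach definiteness indefinite v- → vugkiyudey.
Apply vowel harmony: vugkiyudey → vigkiyudey.
Nasal assimilation: no change.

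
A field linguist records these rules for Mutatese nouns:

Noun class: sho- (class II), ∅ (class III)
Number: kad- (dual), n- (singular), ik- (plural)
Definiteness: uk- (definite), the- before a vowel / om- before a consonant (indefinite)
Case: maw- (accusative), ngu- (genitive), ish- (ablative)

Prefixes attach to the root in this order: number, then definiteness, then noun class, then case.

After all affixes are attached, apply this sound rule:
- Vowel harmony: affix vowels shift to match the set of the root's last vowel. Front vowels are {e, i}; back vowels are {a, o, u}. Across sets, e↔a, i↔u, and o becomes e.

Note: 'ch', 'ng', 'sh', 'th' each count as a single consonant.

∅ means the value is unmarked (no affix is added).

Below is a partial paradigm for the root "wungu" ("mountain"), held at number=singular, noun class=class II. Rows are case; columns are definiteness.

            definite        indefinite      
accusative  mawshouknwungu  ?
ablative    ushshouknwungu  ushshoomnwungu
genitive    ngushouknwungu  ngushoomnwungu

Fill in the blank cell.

mawshoomnwungu

Attach number singular n- → nwungu.
Attach definiteness indefinite om- (before consonant 'n') → omnwungu.
Attach noun class class II sho- → shoomnwungu.
Attach case accusative maw- → mawshoomnwungu.
Vowel harmony: no change.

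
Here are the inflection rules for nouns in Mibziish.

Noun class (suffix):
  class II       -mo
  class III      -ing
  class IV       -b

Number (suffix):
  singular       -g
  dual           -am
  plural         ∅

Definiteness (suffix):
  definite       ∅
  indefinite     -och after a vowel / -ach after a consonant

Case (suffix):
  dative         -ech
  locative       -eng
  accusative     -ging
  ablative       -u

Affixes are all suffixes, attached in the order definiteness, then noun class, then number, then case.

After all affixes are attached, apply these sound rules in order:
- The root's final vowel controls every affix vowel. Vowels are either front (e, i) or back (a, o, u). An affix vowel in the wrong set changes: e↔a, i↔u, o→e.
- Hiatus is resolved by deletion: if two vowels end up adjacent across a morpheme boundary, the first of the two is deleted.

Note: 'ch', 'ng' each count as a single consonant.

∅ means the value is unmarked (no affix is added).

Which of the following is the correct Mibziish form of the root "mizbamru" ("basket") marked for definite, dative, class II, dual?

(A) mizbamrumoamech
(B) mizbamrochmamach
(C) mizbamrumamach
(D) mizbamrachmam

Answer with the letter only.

definiteness = definite: zero marking, form stays mizbamru.
Attach noun class class II -mo → mizbamrumo.
Attach number dual -am → mizbamrumoam.
Attach case dative -ech → mizbamrumoamech.
Apply vowel harmony: mizbamrumoamech → mizbamrumoamach.
Apply vowel deletion: mizbamrumoamach → mizbamrumamach.
So the correct form is mizbamrumamach, option (C).
(B) mizbamrochmamach is wrong: it uses indefinite instead of definite for definiteness.
(D) mizbamrachmam is wrong: it has the affixes in the wrong order.
(A) mizbamrumoamech is wrong: it fails to apply the sound rule(s).

C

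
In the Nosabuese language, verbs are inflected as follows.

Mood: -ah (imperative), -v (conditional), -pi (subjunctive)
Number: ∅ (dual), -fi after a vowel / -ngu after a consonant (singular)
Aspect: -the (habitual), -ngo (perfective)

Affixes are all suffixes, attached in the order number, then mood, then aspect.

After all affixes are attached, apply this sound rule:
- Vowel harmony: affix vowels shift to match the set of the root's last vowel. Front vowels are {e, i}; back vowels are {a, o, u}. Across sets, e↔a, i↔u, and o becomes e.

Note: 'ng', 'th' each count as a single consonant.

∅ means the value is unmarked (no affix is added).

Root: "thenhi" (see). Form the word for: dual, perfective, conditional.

thenhivnge

number = dual: zero marking, form stays thenhi.
Attach mood conditional -v → thenhiv.
Attach aspect perfective -ngo → thenhivngo.
Apply vowel harmony: thenhivngo → thenhivnge.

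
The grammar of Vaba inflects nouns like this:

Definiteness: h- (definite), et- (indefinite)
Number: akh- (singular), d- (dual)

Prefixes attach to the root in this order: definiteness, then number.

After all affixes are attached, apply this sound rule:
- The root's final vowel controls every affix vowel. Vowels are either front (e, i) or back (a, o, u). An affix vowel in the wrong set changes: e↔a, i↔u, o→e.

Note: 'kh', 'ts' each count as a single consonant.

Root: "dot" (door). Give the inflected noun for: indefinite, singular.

Attach definiteness indefinite et- → etdot.
Attach number singular akh- → akhetdot.
Apply vowel harmony: akhetdot → akhatdot.

akhatdot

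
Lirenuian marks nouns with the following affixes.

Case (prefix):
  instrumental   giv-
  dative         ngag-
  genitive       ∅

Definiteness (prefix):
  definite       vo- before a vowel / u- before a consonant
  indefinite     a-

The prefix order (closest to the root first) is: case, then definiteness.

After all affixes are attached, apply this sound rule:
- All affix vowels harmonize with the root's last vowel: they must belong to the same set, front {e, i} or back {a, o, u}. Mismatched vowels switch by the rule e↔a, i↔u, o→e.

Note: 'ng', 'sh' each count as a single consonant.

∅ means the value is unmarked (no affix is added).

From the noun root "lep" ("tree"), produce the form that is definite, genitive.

case = genitive: zero marking, form stays lep.
Attach definiteness definite u- (before consonant 'l') → ulep.
Apply vowel harmony: ulep → ilep.

ilep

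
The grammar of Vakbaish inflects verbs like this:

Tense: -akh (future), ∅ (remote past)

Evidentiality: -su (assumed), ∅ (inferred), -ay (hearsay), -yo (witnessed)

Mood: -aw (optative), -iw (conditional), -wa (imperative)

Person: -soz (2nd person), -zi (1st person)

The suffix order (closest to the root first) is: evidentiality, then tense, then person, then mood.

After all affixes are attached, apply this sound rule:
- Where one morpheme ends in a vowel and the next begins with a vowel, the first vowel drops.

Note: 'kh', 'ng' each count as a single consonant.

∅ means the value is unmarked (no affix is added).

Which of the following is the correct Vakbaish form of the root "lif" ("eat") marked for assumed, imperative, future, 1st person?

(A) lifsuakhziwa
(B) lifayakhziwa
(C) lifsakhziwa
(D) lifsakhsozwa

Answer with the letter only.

C

Attach evidentiality assumed -su → lifsu.
Attach tense future -akh → lifsuakh.
Attach person 1st person -zi → lifsuakhzi.
Attach mood imperative -wa → lifsuakhziwa.
Apply vowel deletion: lifsuakhziwa → lifsakhziwa.
So the correct form is lifsakhziwa, option (C).
(D) lifsakhsozwa is wrong: it uses 2nd person instead of 1st person for person.
(B) lifayakhziwa is wrong: it uses hearsay instead of assumed for evidentiality.
(A) lifsuakhziwa is wrong: it fails to apply the sound rule(s).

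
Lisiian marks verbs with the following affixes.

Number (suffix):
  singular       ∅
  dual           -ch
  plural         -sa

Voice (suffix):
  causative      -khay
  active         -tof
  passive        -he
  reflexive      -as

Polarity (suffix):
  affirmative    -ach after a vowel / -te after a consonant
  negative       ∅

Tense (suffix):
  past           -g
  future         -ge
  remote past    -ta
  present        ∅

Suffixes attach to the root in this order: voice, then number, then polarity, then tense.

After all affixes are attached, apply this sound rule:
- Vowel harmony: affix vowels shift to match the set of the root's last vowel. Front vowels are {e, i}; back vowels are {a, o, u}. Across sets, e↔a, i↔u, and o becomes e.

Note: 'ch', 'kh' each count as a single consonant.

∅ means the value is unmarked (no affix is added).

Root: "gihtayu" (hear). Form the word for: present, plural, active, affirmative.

Attach voice active -tof → gihtayutof.
Attach number plural -sa → gihtayutofsa.
Attach polarity affirmative -ach (after vowel 'a') → gihtayutofsaach.
tense = present: zero marking, form stays gihtayutofsaach.
Vowel harmony: no change.

gihtayutofsaach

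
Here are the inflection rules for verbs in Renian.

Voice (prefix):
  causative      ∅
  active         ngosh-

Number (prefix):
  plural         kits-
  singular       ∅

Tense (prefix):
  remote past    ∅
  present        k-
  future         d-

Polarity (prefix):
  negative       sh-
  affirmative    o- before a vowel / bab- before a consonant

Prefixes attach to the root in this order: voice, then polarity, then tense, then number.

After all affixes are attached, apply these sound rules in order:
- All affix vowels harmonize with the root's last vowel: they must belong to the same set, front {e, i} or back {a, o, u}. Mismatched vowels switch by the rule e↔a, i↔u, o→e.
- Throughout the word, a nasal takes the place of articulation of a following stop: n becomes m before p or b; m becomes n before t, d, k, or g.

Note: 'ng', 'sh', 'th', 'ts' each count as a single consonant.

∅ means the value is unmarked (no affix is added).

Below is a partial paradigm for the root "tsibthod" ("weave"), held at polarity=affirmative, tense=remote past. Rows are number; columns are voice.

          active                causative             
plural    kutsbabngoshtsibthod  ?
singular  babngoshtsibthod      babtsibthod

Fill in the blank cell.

kutsbabtsibthod

voice = causative: zero marking, form stays tsibthod.
Attach polarity affirmative bab- (before consonant 'ts') → babtsibthod.
tense = remote past: zero marking, form stays babtsibthod.
Attach number plural kits- → kitsbabtsibthod.
Apply vowel harmony: kitsbabtsibthod → kutsbabtsibthod.
Nasal assimilation: no change.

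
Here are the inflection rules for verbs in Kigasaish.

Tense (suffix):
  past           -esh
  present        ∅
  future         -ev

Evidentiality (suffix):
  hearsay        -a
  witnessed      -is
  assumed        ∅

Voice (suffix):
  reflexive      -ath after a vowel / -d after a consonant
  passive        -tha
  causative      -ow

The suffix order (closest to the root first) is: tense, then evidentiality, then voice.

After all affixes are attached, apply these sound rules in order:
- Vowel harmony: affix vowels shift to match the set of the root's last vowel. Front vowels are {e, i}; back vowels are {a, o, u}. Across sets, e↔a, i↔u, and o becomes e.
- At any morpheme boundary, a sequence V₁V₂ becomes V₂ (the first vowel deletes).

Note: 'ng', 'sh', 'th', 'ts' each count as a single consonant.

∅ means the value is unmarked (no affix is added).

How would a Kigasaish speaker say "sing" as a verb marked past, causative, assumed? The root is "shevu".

Attach tense past -esh → shevuesh.
evidentiality = assumed: zero marking, form stays shevuesh.
Attach voice causative -ow → shevueshow.
Apply vowel harmony: shevueshow → shevuashow.
Apply vowel deletion: shevuashow → shevashow.

shevashow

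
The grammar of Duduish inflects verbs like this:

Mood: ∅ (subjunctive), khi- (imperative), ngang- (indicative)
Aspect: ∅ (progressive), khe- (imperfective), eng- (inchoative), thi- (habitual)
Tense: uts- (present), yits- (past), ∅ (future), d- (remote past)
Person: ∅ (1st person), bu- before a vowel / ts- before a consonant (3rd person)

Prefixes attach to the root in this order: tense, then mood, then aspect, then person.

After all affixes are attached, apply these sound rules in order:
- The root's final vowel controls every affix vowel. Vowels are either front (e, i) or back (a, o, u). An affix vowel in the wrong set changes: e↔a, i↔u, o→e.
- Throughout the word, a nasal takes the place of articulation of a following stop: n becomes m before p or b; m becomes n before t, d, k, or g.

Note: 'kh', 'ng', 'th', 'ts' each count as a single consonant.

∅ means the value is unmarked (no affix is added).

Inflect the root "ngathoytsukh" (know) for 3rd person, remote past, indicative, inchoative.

Attach tense remote past d- → dngathoytsukh.
Attach mood indicative ngang- → ngangdngathoytsukh.
Attach aspect inchoative eng- → engngangdngathoytsukh.
Attach person 3rd person bu- (before vowel 'e') → buengngangdngathoytsukh.
Apply vowel harmony: buengngangdngathoytsukh → buangngangdngathoytsukh.
Nasal assimilation: no change.

buangngangdngathoytsukh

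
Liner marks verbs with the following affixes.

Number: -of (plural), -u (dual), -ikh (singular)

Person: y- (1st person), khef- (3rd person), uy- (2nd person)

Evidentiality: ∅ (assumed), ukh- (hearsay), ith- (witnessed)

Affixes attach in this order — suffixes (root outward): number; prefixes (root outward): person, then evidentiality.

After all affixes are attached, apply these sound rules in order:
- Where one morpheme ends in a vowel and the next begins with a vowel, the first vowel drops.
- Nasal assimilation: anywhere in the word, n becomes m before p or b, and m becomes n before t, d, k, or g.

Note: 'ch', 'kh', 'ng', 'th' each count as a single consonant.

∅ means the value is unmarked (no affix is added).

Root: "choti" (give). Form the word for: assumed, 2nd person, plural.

Attach number plural -of → chotiof.
Attach person 2nd person uy- → uychotiof.
evidentiality = assumed: zero marking, form stays uychotiof.
Apply vowel deletion: uychotiof → uychotof.
Nasal assimilation: no change.

uychotof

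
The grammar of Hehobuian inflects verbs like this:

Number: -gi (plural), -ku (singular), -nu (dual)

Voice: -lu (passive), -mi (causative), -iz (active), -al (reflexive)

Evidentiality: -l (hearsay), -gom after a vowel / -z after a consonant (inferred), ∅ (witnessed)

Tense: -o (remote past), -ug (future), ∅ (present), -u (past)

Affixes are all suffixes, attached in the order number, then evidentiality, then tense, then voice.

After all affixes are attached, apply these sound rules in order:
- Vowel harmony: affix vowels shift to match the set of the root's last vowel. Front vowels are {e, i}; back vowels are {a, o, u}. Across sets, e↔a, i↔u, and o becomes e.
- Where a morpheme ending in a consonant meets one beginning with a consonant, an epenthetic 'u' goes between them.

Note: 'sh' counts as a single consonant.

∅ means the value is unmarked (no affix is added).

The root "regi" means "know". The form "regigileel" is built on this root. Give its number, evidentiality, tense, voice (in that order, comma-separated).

Segment: regi-gi-l-o-al.
number: -gi → plural.
evidentiality: -l → hearsay.
tense: -o → remote past.
voice: -al → reflexive.

plural, hearsay, remote past, reflexive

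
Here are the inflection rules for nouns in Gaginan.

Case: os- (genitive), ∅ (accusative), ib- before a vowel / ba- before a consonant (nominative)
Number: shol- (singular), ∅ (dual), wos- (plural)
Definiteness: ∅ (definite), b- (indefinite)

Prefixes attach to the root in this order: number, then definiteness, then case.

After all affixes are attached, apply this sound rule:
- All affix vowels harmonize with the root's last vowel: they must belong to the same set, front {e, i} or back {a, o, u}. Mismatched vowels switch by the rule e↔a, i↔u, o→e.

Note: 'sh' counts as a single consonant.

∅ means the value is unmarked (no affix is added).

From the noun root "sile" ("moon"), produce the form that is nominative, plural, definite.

bewessile

Attach number plural wos- → wossile.
definiteness = definite: zero marking, form stays wossile.
Attach case nominative ba- (before consonant 'w') → bawossile.
Apply vowel harmony: bawossile → bewessile.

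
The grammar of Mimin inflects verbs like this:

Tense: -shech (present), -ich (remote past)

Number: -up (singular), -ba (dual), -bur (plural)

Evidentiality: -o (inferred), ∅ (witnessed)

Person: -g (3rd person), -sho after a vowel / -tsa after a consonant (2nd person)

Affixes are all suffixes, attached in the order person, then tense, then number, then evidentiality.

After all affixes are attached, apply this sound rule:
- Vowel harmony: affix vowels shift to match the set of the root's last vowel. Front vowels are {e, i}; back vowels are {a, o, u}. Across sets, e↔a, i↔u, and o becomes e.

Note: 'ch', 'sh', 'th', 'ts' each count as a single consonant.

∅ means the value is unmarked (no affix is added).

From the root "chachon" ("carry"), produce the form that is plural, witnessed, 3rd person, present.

chachongshachbur

Attach person 3rd person -g → chachong.
Attach tense present -shech → chachongshech.
Attach number plural -bur → chachongshechbur.
evidentiality = witnessed: zero marking, form stays chachongshechbur.
Apply vowel harmony: chachongshechbur → chachongshachbur.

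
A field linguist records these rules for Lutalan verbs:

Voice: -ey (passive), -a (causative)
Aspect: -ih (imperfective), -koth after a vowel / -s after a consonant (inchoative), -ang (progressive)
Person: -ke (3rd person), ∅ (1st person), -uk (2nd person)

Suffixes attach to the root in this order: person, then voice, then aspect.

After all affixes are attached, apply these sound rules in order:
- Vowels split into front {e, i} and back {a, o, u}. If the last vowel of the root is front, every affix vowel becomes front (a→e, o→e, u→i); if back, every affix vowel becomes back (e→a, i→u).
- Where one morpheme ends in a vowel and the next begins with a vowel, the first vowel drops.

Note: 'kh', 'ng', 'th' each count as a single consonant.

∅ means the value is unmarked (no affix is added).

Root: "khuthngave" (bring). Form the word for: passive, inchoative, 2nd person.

Attach person 2nd person -uk → khuthngaveuk.
Attach voice passive -ey → khuthngaveukey.
Attach aspect inchoative -s (after consonant 'y') → khuthngaveukeys.
Apply vowel harmony: khuthngaveukeys → khuthngaveikeys.
Apply vowel deletion: khuthngaveikeys → khuthngavikeys.

khuthngavikeys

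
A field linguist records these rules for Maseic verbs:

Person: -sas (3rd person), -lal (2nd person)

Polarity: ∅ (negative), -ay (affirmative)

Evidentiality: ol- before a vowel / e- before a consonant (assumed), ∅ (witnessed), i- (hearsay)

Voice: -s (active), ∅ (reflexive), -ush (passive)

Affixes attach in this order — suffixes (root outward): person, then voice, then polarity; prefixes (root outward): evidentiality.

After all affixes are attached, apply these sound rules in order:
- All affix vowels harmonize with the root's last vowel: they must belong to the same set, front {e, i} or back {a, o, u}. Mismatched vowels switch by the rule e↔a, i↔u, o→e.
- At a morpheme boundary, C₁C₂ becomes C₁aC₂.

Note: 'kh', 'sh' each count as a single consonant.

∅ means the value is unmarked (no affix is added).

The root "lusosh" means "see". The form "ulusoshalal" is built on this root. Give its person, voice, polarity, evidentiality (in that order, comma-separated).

2nd person, reflexive, negative, hearsay

Segment: i-lusosh-lal.
person: -lal → 2nd person.
voice: ∅ → reflexive.
polarity: ∅ → negative.
evidentiality: i- → hearsay.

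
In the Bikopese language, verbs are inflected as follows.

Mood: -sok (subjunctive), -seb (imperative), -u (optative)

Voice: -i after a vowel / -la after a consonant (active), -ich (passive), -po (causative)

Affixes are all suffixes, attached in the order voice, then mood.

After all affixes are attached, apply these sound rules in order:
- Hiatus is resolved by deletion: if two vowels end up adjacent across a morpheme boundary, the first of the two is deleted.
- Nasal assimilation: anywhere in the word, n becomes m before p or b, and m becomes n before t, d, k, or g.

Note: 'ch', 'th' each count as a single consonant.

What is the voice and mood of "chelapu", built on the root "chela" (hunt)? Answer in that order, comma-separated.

Segment: chela-po-u.
voice: -po → causative.
mood: -u → optative.

causative, optative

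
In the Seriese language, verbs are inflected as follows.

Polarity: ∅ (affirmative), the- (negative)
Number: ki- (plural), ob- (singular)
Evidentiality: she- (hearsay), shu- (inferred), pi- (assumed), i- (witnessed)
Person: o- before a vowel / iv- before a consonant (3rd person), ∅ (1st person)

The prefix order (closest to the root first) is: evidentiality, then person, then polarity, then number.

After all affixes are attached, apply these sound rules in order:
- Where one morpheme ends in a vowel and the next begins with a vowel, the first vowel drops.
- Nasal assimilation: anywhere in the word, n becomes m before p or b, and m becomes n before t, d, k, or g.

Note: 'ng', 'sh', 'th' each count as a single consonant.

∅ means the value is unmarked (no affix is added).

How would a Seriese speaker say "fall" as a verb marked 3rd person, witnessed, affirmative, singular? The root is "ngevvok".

obingevvok

Attach evidentiality witnessed i- → ingevvok.
Attach person 3rd person o- (before vowel 'i') → oingevvok.
polarity = affirmative: zero marking, form stays oingevvok.
Attach number singular ob- → oboingevvok.
Apply vowel deletion: oboingevvok → obingevvok.
Nasal assimilation: no change.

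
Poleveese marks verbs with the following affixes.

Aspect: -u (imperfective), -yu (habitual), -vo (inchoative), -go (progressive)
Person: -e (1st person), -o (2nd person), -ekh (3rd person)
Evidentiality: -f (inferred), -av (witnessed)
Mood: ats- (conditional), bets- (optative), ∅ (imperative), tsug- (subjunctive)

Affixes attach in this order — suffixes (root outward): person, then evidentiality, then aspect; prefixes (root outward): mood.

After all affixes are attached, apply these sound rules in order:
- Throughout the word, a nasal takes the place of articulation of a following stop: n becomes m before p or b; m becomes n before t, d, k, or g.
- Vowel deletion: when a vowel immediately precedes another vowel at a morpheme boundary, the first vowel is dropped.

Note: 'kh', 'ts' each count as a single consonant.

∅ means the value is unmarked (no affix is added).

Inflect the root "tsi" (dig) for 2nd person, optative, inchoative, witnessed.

Attach person 2nd person -o → tsio.
Attach mood optative bets- → betstsio.
Attach evidentiality witnessed -av → betstsioav.
Attach aspect inchoative -vo → betstsioavvo.
Nasal assimilation: no change.
Apply vowel deletion: betstsioavvo → betstsavvo.

betstsavvo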